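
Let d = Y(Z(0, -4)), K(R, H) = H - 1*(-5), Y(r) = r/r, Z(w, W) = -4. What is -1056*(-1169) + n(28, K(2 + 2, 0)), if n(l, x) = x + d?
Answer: 1234470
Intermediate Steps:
Y(r) = 1
K(R, H) = 5 + H (K(R, H) = H + 5 = 5 + H)
d = 1
n(l, x) = 1 + x (n(l, x) = x + 1 = 1 + x)
-1056*(-1169) + n(28, K(2 + 2, 0)) = -1056*(-1169) + (1 + (5 + 0)) = 1234464 + (1 + 5) = 1234464 + 6 = 1234470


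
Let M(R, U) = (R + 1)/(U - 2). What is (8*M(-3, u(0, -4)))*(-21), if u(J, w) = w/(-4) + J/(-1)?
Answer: -336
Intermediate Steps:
u(J, w) = -J - w/4 (u(J, w) = w*(-¼) + J*(-1) = -w/4 - J = -J - w/4)
M(R, U) = (1 + R)/(-2 + U)
(8*M(-3, u(0, -4)))*(-21) = (8*((1 - 3)/(-2 + (-1*0 - ¼*(-4)))))*(-21) = (8*(-2/(-2 + (0 + 1))))*(-21) = (8*(-2/(-2 + 1)))*(-21) = (8*(-2/(-1)))*(-21) = (8*(-1*(-2)))*(-21) = (8*2)*(-21) = 16*(-21) = -336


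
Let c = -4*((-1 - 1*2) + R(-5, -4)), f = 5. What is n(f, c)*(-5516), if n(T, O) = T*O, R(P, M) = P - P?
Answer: -330960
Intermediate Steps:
R(P, M) = 0
c = 12 (c = -4*((-1 - 1*2) + 0) = -4*((-1 - 2) + 0) = -4*(-3 + 0) = -4*(-3) = 12)
n(T, O) = O*T
n(f, c)*(-5516) = (12*5)*(-5516) = 60*(-5516) = -330960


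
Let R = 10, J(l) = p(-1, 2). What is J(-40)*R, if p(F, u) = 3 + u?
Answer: 50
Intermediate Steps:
J(l) = 5 (J(l) = 3 + 2 = 5)
J(-40)*R = 5*10 = 50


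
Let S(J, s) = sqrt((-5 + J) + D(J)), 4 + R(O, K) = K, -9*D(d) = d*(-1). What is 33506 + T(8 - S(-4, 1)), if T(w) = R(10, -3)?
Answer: 33499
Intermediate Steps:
D(d) = d/9 (D(d) = -d*(-1)/9 = -(-1)*d/9 = d/9)
R(O, K) = -4 + K
S(J, s) = sqrt(-5 + 10*J/9) (S(J, s) = sqrt((-5 + J) + J/9) = sqrt(-5 + 10*J/9))
T(w) = -7 (T(w) = -4 - 3 = -7)
33506 + T(8 - S(-4, 1)) = 33506 - 7 = 33499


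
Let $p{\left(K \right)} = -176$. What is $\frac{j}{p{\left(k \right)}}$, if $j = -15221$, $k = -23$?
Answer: $\frac{15221}{176} \approx 86.483$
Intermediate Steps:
$\frac{j}{p{\left(k \right)}} = - \frac{15221}{-176} = \left(-15221\right) \left(- \frac{1}{176}\right) = \frac{15221}{176}$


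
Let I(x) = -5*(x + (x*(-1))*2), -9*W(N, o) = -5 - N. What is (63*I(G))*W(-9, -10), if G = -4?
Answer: 560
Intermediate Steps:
W(N, o) = 5/9 + N/9 (W(N, o) = -(-5 - N)/9 = 5/9 + N/9)
I(x) = 5*x (I(x) = -5*(x - x*2) = -5*(x - 2*x) = -(-5)*x = 5*x)
(63*I(G))*W(-9, -10) = (63*(5*(-4)))*(5/9 + (⅑)*(-9)) = (63*(-20))*(5/9 - 1) = -1260*(-4/9) = 560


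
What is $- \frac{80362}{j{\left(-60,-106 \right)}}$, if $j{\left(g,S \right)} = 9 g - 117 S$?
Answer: $- \frac{40181}{5931} \approx -6.7747$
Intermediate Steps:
$j{\left(g,S \right)} = - 117 S + 9 g$
$- \frac{80362}{j{\left(-60,-106 \right)}} = - \frac{80362}{\left(-117\right) \left(-106\right) + 9 \left(-60\right)} = - \frac{80362}{12402 - 540} = - \frac{80362}{11862} = \left(-80362\right) \frac{1}{11862} = - \frac{40181}{5931}$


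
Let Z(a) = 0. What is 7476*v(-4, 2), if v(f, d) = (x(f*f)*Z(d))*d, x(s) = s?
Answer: 0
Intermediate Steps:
v(f, d) = 0 (v(f, d) = ((f*f)*0)*d = (f²*0)*d = 0*d = 0)
7476*v(-4, 2) = 7476*0 = 0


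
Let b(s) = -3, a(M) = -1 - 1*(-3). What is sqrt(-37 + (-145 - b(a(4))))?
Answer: I*sqrt(179) ≈ 13.379*I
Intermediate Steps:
a(M) = 2 (a(M) = -1 + 3 = 2)
sqrt(-37 + (-145 - b(a(4)))) = sqrt(-37 + (-145 - 1*(-3))) = sqrt(-37 + (-145 + 3)) = sqrt(-37 - 142) = sqrt(-179) = I*sqrt(179)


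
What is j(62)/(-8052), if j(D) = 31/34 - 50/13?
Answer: 1297/3558984 ≈ 0.00036443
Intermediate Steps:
j(D) = -1297/442 (j(D) = 31*(1/34) - 50*1/13 = 31/34 - 50/13 = -1297/442)
j(62)/(-8052) = -1297/442/(-8052) = -1297/442*(-1/8052) = 1297/3558984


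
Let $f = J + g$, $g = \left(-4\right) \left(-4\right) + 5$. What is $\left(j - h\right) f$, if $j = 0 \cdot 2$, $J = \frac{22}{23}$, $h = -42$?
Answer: $\frac{21210}{23} \approx 922.17$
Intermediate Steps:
$J = \frac{22}{23}$ ($J = 22 \cdot \frac{1}{23} = \frac{22}{23} \approx 0.95652$)
$g = 21$ ($g = 16 + 5 = 21$)
$j = 0$
$f = \frac{505}{23}$ ($f = \frac{22}{23} + 21 = \frac{505}{23} \approx 21.957$)
$\left(j - h\right) f = \left(0 - -42\right) \frac{505}{23} = \left(0 + 42\right) \frac{505}{23} = 42 \cdot \frac{505}{23} = \frac{21210}{23}$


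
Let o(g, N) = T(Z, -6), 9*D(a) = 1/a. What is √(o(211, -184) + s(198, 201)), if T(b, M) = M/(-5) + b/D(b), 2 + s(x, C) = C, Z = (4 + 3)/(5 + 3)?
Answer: √331345/40 ≈ 14.391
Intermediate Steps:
Z = 7/8 ≈ 0.87500
s(x, C) = -2 + C
D(a) = 1/(9*a) (D(a) = (1/a)/9 = 1/(9*a))
T(b, M) = 9*b² - M/5 (T(b, M) = M/(-5) + b/((1/(9*b))) = M*(-⅕) + b*(9*b) = -M/5 + 9*b² = 9*b² - M/5)
o(g, N) = 2589/320 (o(g, N) = 9*(7/8)² - ⅕*(-6) = 9*(49/64) + 6/5 = 441/64 + 6/5 = 2589/320)
√(o(211, -184) + s(198, 201)) = √(2589/320 + (-2 + 201)) = √(2589/320 + 199) = √(66269/320) = √331345/40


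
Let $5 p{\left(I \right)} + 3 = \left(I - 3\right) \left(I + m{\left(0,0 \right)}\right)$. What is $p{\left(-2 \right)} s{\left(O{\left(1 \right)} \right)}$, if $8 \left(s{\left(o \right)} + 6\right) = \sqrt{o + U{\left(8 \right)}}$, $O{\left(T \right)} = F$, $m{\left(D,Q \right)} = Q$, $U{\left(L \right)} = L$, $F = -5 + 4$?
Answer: $- \frac{42}{5} + \frac{7 \sqrt{7}}{40} \approx -7.937$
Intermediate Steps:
$F = -1$
$O{\left(T \right)} = -1$
$s{\left(o \right)} = -6 + \frac{\sqrt{8 + o}}{8}$ ($s{\left(o \right)} = -6 + \frac{\sqrt{o + 8}}{8} = -6 + \frac{\sqrt{8 + o}}{8}$)
$p{\left(I \right)} = - \frac{3}{5} + \frac{I \left(-3 + I\right)}{5}$ ($p{\left(I \right)} = - \frac{3}{5} + \frac{\left(I - 3\right) \left(I + 0\right)}{5} = - \frac{3}{5} + \frac{\left(-3 + I\right) I}{5} = - \frac{3}{5} + \frac{I \left(-3 + I\right)}{5}$)
$p{\left(-2 \right)} s{\left(O{\left(1 \right)} \right)} = \left(- \frac{3}{5} - - \frac{6}{5} + \frac{\left(-2\right)^{2}}{5}\right) \left(-6 + \frac{\sqrt{8 - 1}}{8}\right) = \left(- \frac{3}{5} + \frac{6}{5} + \frac{1}{5} \cdot 4\right) \left(-6 + \frac{\sqrt{7}}{8}\right) = \left(- \frac{3}{5} + \frac{6}{5} + \frac{4}{5}\right) \left(-6 + \frac{\sqrt{7}}{8}\right) = \frac{7 \left(-6 + \frac{\sqrt{7}}{8}\right)}{5} = - \frac{42}{5} + \frac{7 \sqrt{7}}{40}$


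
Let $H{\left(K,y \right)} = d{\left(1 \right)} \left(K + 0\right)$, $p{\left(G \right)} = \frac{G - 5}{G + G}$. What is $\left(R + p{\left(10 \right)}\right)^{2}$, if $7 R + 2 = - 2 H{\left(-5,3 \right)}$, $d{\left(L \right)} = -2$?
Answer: $\frac{6561}{784} \approx 8.3686$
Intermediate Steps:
$p{\left(G \right)} = \frac{-5 + G}{2 G}$
$H{\left(K,y \right)} = - 2 K$ ($H{\left(K,y \right)} = - 2 \left(K + 0\right) = - 2 K$)
$R = - \frac{22}{7}$ ($R = - \frac{2}{7} + \frac{\left(-2\right) \left(\left(-2\right) \left(-5\right)\right)}{7} = - \frac{2}{7} + \frac{\left(-2\right) 10}{7} = - \frac{2}{7} + \frac{1}{7} \left(-20\right) = - \frac{2}{7} - \frac{20}{7} = - \frac{22}{7} \approx -3.1429$)
$\left(R + p{\left(10 \right)}\right)^{2} = \left(- \frac{22}{7} + \frac{-5 + 10}{2 \cdot 10}\right)^{2} = \left(- \frac{22}{7} + \frac{1}{2} \cdot \frac{1}{10} \cdot 5\right)^{2} = \left(- \frac{22}{7} + \frac{1}{4}\right)^{2} = \left(- \frac{81}{28}\right)^{2} = \frac{6561}{784}$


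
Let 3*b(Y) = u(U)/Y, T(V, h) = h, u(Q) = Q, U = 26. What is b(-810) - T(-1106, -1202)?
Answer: 1460417/1215 ≈ 1202.0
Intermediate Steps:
b(Y) = 26/(3*Y) (b(Y) = (26/Y)/3 = 26/(3*Y))
b(-810) - T(-1106, -1202) = (26/3)/(-810) - 1*(-1202) = (26/3)*(-1/810) + 1202 = -13/1215 + 1202 = 1460417/1215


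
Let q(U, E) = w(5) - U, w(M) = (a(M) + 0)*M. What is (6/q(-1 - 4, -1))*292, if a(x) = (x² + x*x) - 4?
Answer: 1752/235 ≈ 7.4553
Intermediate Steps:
a(x) = -4 + 2*x² (a(x) = (x² + x²) - 4 = 2*x² - 4 = -4 + 2*x²)
w(M) = M*(-4 + 2*M²) (w(M) = ((-4 + 2*M²) + 0)*M = (-4 + 2*M²)*M = M*(-4 + 2*M²))
q(U, E) = 230 - U (q(U, E) = 2*5*(-2 + 5²) - U = 2*5*(-2 + 25) - U = 2*5*23 - U = 230 - U)
(6/q(-1 - 4, -1))*292 = (6/(230 - (-1 - 4)))*292 = (6/(230 - 1*(-5)))*292 = (6/(230 + 5))*292 = (6/235)*292 = 1752/235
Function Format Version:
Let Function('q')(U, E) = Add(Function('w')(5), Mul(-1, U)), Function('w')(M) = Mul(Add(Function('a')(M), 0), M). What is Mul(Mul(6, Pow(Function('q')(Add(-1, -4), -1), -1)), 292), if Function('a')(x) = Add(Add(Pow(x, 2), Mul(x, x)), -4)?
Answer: Rational(1752, 235) ≈ 7.4553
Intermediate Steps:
Function('a')(x) = Add(-4, Mul(2, Pow(x, 2))) (Function('a')(x) = Add(Add(Pow(x, 2), Pow(x, 2)), -4) = Add(Mul(2, Pow(x, 2)), -4) = Add(-4, Mul(2, Pow(x, 2))))
Function('w')(M) = Mul(M, Add(-4, Mul(2, Pow(M, 2)))) (Function('w')(M) = Mul(Add(Add(-4, Mul(2, Pow(M, 2))), 0), M) = Mul(Add(-4, Mul(2, Pow(M, 2))), M) = Mul(M, Add(-4, Mul(2, Pow(M, 2)))))
Function('q')(U, E) = Add(230, Mul(-1, U)) (Function('q')(U, E) = Add(Mul(2, 5, Add(-2, Pow(5, 2))), Mul(-1, U)) = Add(Mul(2, 5, Add(-2, 25)), Mul(-1, U)) = Add(Mul(2, 5, 23), Mul(-1, U)) = Add(230, Mul(-1, U)))
Mul(Mul(6, Pow(Function('q')(Add(-1, -4), -1), -1)), 292) = Mul(Mul(6, Pow(Add(230, Mul(-1, Add(-1, -4))), -1)), 292) = Mul(Mul(6, Pow(Add(230, Mul(-1, -5)), -1)), 292) = Mul(Mul(6, Pow(Add(230, 5), -1)), 292) = Mul(Mul(6, Pow(235, -1)), 292) = Mul(Mul(6, Rational(1, 235)), 292) = Mul(Rational(6, 235), 292) = Rational(1752, 235)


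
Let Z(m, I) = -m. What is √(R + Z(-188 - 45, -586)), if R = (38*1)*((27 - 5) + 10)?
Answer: 3*√161 ≈ 38.066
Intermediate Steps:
R = 1216 (R = 38*(22 + 10) = 38*32 = 1216)
√(R + Z(-188 - 45, -586)) = √(1216 - (-188 - 45)) = √(1216 - 1*(-233)) = √(1216 + 233) = √1449 = 3*√161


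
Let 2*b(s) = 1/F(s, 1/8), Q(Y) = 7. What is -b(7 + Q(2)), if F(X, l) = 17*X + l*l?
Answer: -32/15233 ≈ -0.0021007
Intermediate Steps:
F(X, l) = l² + 17*X (F(X, l) = 17*X + l² = l² + 17*X)
b(s) = 1/(2*(1/64 + 17*s)) (b(s) = 1/(2*((1/8)² + 17*s)) = 1/(2*((⅛)² + 17*s)) = 1/(2*(1/64 + 17*s)))
-b(7 + Q(2)) = -32/(1 + 1088*(7 + 7)) = -32/(1 + 1088*14) = -32/(1 + 15232) = -32/15233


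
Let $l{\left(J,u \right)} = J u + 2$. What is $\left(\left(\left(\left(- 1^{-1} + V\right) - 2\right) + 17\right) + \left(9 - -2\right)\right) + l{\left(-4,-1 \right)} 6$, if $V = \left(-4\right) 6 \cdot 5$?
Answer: $-59$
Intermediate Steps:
$V = -120$ ($V = \left(-24\right) 5 = -120$)
$l{\left(J,u \right)} = 2 + J u$
$\left(\left(\left(\left(- 1^{-1} + V\right) - 2\right) + 17\right) + \left(9 - -2\right)\right) + l{\left(-4,-1 \right)} 6 = \left(\left(\left(\left(- 1^{-1} - 120\right) - 2\right) + 17\right) + \left(9 - -2\right)\right) + \left(2 - -4\right) 6 = \left(\left(\left(\left(\left(-1\right) 1 - 120\right) - 2\right) + 17\right) + \left(9 + 2\right)\right) + \left(2 + 4\right) 6 = \left(\left(\left(\left(-1 - 120\right) - 2\right) + 17\right) + 11\right) + 6 \cdot 6 = \left(\left(\left(-121 - 2\right) + 17\right) + 11\right) + 36 = \left(\left(-123 + 17\right) + 11\right) + 36 = \left(-106 + 11\right) + 36 = -95 + 36 = -59$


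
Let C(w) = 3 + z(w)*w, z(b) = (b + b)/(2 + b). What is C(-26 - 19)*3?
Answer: -11763/43 ≈ -273.56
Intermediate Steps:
z(b) = 2*b/(2 + b) (z(b) = (2*b)/(2 + b) = 2*b/(2 + b))
C(w) = 3 + 2*w²/(2 + w) (C(w) = 3 + (2*w/(2 + w))*w = 3 + 2*w²/(2 + w))
C(-26 - 19)*3 = ((6 + 2*(-26 - 19)² + 3*(-26 - 19))/(2 + (-26 - 19)))*3 = ((6 + 2*(-45)² + 3*(-45))/(2 - 45))*3 = ((6 + 2*2025 - 135)/(-43))*3 = -(6 + 4050 - 135)/43*3 = -1/43*3921*3 = -3921/43*3 = -11763/43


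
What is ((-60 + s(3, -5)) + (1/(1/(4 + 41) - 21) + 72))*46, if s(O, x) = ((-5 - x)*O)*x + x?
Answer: 150949/472 ≈ 319.81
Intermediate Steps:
s(O, x) = x + O*x*(-5 - x) (s(O, x) = (O*(-5 - x))*x + x = O*x*(-5 - x) + x = x + O*x*(-5 - x))
((-60 + s(3, -5)) + (1/(1/(4 + 41) - 21) + 72))*46 = ((-60 - 5*(1 - 5*3 - 1*3*(-5))) + (1/(1/(4 + 41) - 21) + 72))*46 = ((-60 - 5*(1 - 15 + 15)) + (1/(1/45 - 21) + 72))*46 = ((-60 - 5*1) + (1/(1/45 - 21) + 72))*46 = ((-60 - 5) + (1/(-944/45) + 72))*46 = (-65 + (-45/944 + 72))*46 = (-65 + 67923/944)*46 = (6563/944)*46 = 150949/472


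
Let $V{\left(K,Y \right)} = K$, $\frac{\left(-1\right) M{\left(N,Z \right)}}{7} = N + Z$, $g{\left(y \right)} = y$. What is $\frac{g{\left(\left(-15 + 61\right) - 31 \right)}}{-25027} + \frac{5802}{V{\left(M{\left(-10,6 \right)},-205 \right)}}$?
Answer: $\frac{72603117}{350378} \approx 207.21$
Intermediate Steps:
$M{\left(N,Z \right)} = - 7 N - 7 Z$ ($M{\left(N,Z \right)} = - 7 \left(N + Z\right) = - 7 N - 7 Z$)
$\frac{g{\left(\left(-15 + 61\right) - 31 \right)}}{-25027} + \frac{5802}{V{\left(M{\left(-10,6 \right)},-205 \right)}} = \frac{\left(-15 + 61\right) - 31}{-25027} + \frac{5802}{\left(-7\right) \left(-10\right) - 42} = \left(46 - 31\right) \left(- \frac{1}{25027}\right) + \frac{5802}{70 - 42} = 15 \left(- \frac{1}{25027}\right) + \frac{5802}{28} = - \frac{15}{25027} + 5802 \cdot \frac{1}{28} = - \frac{15}{25027} + \frac{2901}{14} = \frac{72603117}{350378}$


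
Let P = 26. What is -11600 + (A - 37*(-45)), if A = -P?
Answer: -9961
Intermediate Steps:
A = -26 (A = -1*26 = -26)
-11600 + (A - 37*(-45)) = -11600 + (-26 - 37*(-45)) = -11600 + (-26 + 1665) = -11600 + 1639 = -9961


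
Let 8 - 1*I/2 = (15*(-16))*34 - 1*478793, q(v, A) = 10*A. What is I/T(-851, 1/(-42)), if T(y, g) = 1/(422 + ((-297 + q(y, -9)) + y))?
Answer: -794720352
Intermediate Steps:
T(y, g) = 1/(35 + y) (T(y, g) = 1/(422 + ((-297 + 10*(-9)) + y)) = 1/(422 + ((-297 - 90) + y)) = 1/(422 + (-387 + y)) = 1/(35 + y))
I = 973922 (I = 16 - 2*((15*(-16))*34 - 1*478793) = 16 - 2*(-240*34 - 478793) = 16 - 2*(-8160 - 478793) = 16 - 2*(-486953) = 16 + 973906 = 973922)
I/T(-851, 1/(-42)) = 973922/(1/(35 - 851)) = 973922/(1/(-816)) = 973922/(-1/816) = 973922*(-816) = -794720352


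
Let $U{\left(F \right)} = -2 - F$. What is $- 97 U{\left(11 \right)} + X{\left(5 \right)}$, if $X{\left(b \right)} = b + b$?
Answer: $1271$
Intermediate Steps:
$X{\left(b \right)} = 2 b$
$- 97 U{\left(11 \right)} + X{\left(5 \right)} = - 97 \left(-2 - 11\right) + 2 \cdot 5 = - 97 \left(-2 - 11\right) + 10 = \left(-97\right) \left(-13\right) + 10 = 1261 + 10 = 1271$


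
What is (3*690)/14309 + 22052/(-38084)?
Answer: -59177047/136235989 ≈ -0.43437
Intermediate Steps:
(3*690)/14309 + 22052/(-38084) = 2070*(1/14309) + 22052*(-1/38084) = 2070/14309 - 5513/9521 = -59177047/136235989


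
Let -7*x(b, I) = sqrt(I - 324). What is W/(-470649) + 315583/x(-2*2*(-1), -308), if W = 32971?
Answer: -32971/470649 + 2209081*I*sqrt(158)/316 ≈ -0.070054 + 87873.0*I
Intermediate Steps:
x(b, I) = -sqrt(-324 + I)/7 (x(b, I) = -sqrt(I - 324)/7 = -sqrt(-324 + I)/7)
W/(-470649) + 315583/x(-2*2*(-1), -308) = 32971/(-470649) + 315583/((-sqrt(-324 - 308)/7)) = 32971*(-1/470649) + 315583/((-2*I*sqrt(158)/7)) = -32971/470649 + 315583/((-2*I*sqrt(158)/7)) = -32971/470649 + 315583*(7*I*sqrt(158)/316) = -32971/470649 + 2209081*I*sqrt(158)/316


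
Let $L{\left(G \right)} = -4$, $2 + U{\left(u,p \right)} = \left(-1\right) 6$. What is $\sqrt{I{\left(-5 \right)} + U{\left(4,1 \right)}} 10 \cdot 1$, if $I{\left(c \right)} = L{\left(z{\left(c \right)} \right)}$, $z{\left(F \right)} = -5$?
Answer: $20 i \sqrt{3} \approx 34.641 i$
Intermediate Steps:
$U{\left(u,p \right)} = -8$ ($U{\left(u,p \right)} = -2 - 6 = -8$)
$I{\left(c \right)} = -4$
$\sqrt{I{\left(-5 \right)} + U{\left(4,1 \right)}} 10 \cdot 1 = \sqrt{-4 - 8} \cdot 10 \cdot 1 = \sqrt{-12} \cdot 10 \cdot 1 = 2 i \sqrt{3} \cdot 10 \cdot 1 = 20 i \sqrt{3} \cdot 1 = 20 i \sqrt{3}$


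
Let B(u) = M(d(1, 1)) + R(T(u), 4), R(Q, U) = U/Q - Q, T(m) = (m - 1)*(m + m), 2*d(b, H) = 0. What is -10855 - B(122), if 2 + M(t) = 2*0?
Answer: 137810650/7381 ≈ 18671.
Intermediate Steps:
d(b, H) = 0 (d(b, H) = (1/2)*0 = 0)
T(m) = 2*m*(-1 + m) (T(m) = (-1 + m)*(2*m) = 2*m*(-1 + m))
R(Q, U) = -Q + U/Q
M(t) = -2 (M(t) = -2 + 2*0 = -2 + 0 = -2)
B(u) = -2 - 2*u*(-1 + u) + 2/(u*(-1 + u)) (B(u) = -2 + (-2*u*(-1 + u) + 4/((2*u*(-1 + u)))) = -2 + (-2*u*(-1 + u) + 4*(1/(2*u*(-1 + u)))) = -2 + (-2*u*(-1 + u) + 2/(u*(-1 + u))) = -2 - 2*u*(-1 + u) + 2/(u*(-1 + u)))
-10855 - B(122) = -10855 - 2*(1 - 1*122*(1 + 122*(-1 + 122))*(-1 + 122))/(122*(-1 + 122)) = -10855 - 2*(1 - 1*122*(1 + 122*121)*121)/(122*121) = -10855 - 2*(1 - 1*122*(1 + 14762)*121)/(122*121) = -10855 - 2*(1 - 1*122*14763*121)/(122*121) = -10855 - 2*(1 - 217931406)/(122*121) = -10855 - 2*(-217931405)/(122*121) = -10855 - 1*(-217931405/7381) = -10855 + 217931405/7381 = 137810650/7381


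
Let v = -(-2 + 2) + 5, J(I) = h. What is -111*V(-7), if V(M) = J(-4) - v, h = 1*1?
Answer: 444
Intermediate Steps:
h = 1
J(I) = 1
v = 5 (v = -1*0 + 5 = 0 + 5 = 5)
V(M) = -4 (V(M) = 1 - 1*5 = 1 - 5 = -4)
-111*V(-7) = -111*(-4) = 444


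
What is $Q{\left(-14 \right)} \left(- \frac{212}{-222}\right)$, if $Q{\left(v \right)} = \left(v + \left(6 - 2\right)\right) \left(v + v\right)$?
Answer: $\frac{29680}{111} \approx 267.39$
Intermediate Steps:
$Q{\left(v \right)} = 2 v \left(4 + v\right)$ ($Q{\left(v \right)} = \left(v + 4\right) 2 v = \left(4 + v\right) 2 v = 2 v \left(4 + v\right)$)
$Q{\left(-14 \right)} \left(- \frac{212}{-222}\right) = 2 \left(-14\right) \left(4 - 14\right) \left(- \frac{212}{-222}\right) = 2 \left(-14\right) \left(-10\right) \left(\left(-212\right) \left(- \frac{1}{222}\right)\right) = 280 \cdot \frac{106}{111} = \frac{29680}{111}$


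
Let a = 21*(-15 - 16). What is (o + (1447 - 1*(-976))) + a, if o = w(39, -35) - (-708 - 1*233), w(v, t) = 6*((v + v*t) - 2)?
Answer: -5255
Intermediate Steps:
a = -651 (a = 21*(-31) = -651)
w(v, t) = -12 + 6*v + 6*t*v (w(v, t) = 6*((v + t*v) - 2) = 6*(-2 + v + t*v) = -12 + 6*v + 6*t*v)
o = -7027 (o = (-12 + 6*39 + 6*(-35)*39) - (-708 - 1*233) = (-12 + 234 - 8190) - (-708 - 233) = -7968 - 1*(-941) = -7968 + 941 = -7027)
(o + (1447 - 1*(-976))) + a = (-7027 + (1447 - 1*(-976))) - 651 = (-7027 + (1447 + 976)) - 651 = (-7027 + 2423) - 651 = -4604 - 651 = -5255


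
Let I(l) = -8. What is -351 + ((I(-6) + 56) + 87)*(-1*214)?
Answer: -29241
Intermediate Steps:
-351 + ((I(-6) + 56) + 87)*(-1*214) = -351 + ((-8 + 56) + 87)*(-1*214) = -351 + (48 + 87)*(-214) = -351 + 135*(-214) = -351 - 28890 = -29241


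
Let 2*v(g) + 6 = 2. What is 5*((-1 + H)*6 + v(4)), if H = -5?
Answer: -190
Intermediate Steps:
v(g) = -2 (v(g) = -3 + (½)*2 = -3 + 1 = -2)
5*((-1 + H)*6 + v(4)) = 5*((-1 - 5)*6 - 2) = 5*(-6*6 - 2) = 5*(-36 - 2) = 5*(-38) = -190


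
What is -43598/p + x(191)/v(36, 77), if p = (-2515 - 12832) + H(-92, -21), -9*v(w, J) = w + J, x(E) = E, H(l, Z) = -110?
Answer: -21644009/1746641 ≈ -12.392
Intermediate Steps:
v(w, J) = -J/9 - w/9 (v(w, J) = -(w + J)/9 = -(J + w)/9 = -J/9 - w/9)
p = -15457 (p = (-2515 - 12832) - 110 = -15347 - 110 = -15457)
-43598/p + x(191)/v(36, 77) = -43598/(-15457) + 191/(-1/9*77 - 1/9*36) = -43598*(-1/15457) + 191/(-77/9 - 4) = 43598/15457 + 191/(-113/9) = 43598/15457 + 191*(-9/113) = 43598/15457 - 1719/113 = -21644009/1746641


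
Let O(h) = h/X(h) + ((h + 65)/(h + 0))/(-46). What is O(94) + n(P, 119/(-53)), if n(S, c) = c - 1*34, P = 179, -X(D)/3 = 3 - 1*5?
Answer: -14173409/687516 ≈ -20.615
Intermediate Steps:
X(D) = 6 (X(D) = -3*(3 - 1*5) = -3*(3 - 5) = -3*(-2) = 6)
O(h) = h/6 - (65 + h)/(46*h) (O(h) = h/6 + ((h + 65)/(h + 0))/(-46) = h*(⅙) + ((65 + h)/h)*(-1/46) = h/6 + ((65 + h)/h)*(-1/46) = h/6 - (65 + h)/(46*h))
n(S, c) = -34 + c (n(S, c) = c - 34 = -34 + c)
O(94) + n(P, 119/(-53)) = (1/138)*(-195 + 94*(-3 + 23*94))/94 + (-34 + 119/(-53)) = (1/138)*(1/94)*(-195 + 94*(-3 + 2162)) + (-34 + 119*(-1/53)) = (1/138)*(1/94)*(-195 + 94*2159) + (-34 - 119/53) = (1/138)*(1/94)*(-195 + 202946) - 1921/53 = (1/138)*(1/94)*202751 - 1921/53 = 202751/12972 - 1921/53 = -14173409/687516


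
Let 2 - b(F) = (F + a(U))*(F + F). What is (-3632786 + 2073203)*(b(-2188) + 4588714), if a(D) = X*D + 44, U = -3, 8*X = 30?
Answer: 7552527091614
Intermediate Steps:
X = 15/4 (X = (⅛)*30 = 15/4 ≈ 3.7500)
a(D) = 44 + 15*D/4 (a(D) = 15*D/4 + 44 = 44 + 15*D/4)
b(F) = 2 - 2*F*(131/4 + F) (b(F) = 2 - (F + (44 + (15/4)*(-3)))*(F + F) = 2 - (F + (44 - 45/4))*2*F = 2 - (F + 131/4)*2*F = 2 - (131/4 + F)*2*F = 2 - 2*F*(131/4 + F))
(-3632786 + 2073203)*(b(-2188) + 4588714) = (-3632786 + 2073203)*((2 - 2*(-2188)² - 131/2*(-2188)) + 4588714) = -1559583*((2 - 2*4787344 + 143314) + 4588714) = -1559583*((2 - 9574688 + 143314) + 4588714) = -1559583*(-9431372 + 4588714) = -1559583*(-4842658) = 7552527091614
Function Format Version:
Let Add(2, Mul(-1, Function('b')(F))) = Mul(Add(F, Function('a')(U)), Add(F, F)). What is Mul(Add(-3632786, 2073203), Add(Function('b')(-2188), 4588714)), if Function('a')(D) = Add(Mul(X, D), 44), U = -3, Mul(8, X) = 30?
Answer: 7552527091614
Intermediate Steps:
X = Rational(15, 4) (X = Mul(Rational(1, 8), 30) = Rational(15, 4) ≈ 3.7500)
Function('a')(D) = Add(44, Mul(Rational(15, 4), D)) (Function('a')(D) = Add(Mul(Rational(15, 4), D), 44) = Add(44, Mul(Rational(15, 4), D)))
Function('b')(F) = Add(2, Mul(-2, F, Add(Rational(131, 4), F))) (Function('b')(F) = Add(2, Mul(-1, Mul(Add(F, Add(44, Mul(Rational(15, 4), -3))), Add(F, F)))) = Add(2, Mul(-1, Mul(Add(F, Add(44, Rational(-45, 4))), Mul(2, F)))) = Add(2, Mul(-1, Mul(Add(F, Rational(131, 4)), Mul(2, F)))) = Add(2, Mul(-1, Mul(Add(Rational(131, 4), F), Mul(2, F)))) = Add(2, Mul(-1, Mul(2, F, Add(Rational(131, 4), F)))) = Add(2, Mul(-2, F, Add(Rational(131, 4), F))))
Mul(Add(-3632786, 2073203), Add(Function('b')(-2188), 4588714)) = Mul(Add(-3632786, 2073203), Add(Add(2, Mul(-2, Pow(-2188, 2)), Mul(Rational(-131, 2), -2188)), 4588714)) = Mul(-1559583, Add(Add(2, Mul(-2, 4787344), 143314), 4588714)) = Mul(-1559583, Add(Add(2, -9574688, 143314), 4588714)) = Mul(-1559583, Add(-9431372, 4588714)) = Mul(-1559583, -4842658) = 7552527091614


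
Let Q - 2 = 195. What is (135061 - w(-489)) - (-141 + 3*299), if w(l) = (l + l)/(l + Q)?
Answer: 19608041/146 ≈ 1.3430e+5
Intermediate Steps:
Q = 197 (Q = 2 + 195 = 197)
w(l) = 2*l/(197 + l) (w(l) = (l + l)/(l + 197) = (2*l)/(197 + l) = 2*l/(197 + l))
(135061 - w(-489)) - (-141 + 3*299) = (135061 - 2*(-489)/(197 - 489)) - (-141 + 3*299) = (135061 - 2*(-489)/(-292)) - (-141 + 897) = (135061 - 2*(-489)*(-1)/292) - 1*756 = (135061 - 1*489/146) - 756 = (135061 - 489/146) - 756 = 19718417/146 - 756 = 19608041/146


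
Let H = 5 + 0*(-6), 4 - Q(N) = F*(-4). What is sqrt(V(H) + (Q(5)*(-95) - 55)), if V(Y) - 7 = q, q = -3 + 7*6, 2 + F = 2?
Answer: I*sqrt(389) ≈ 19.723*I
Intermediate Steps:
F = 0 (F = -2 + 2 = 0)
Q(N) = 4 (Q(N) = 4 - 0*(-4) = 4 - 1*0 = 4 + 0 = 4)
H = 5 (H = 5 + 0 = 5)
q = 39 (q = -3 + 42 = 39)
V(Y) = 46 (V(Y) = 7 + 39 = 46)
sqrt(V(H) + (Q(5)*(-95) - 55)) = sqrt(46 + (4*(-95) - 55)) = sqrt(46 + (-380 - 55)) = sqrt(46 - 435) = sqrt(-389) = I*sqrt(389)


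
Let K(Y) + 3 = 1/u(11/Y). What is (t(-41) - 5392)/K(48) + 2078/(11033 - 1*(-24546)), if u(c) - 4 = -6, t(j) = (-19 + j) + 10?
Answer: 387256382/249053 ≈ 1554.9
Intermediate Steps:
t(j) = -9 + j
u(c) = -2 (u(c) = 4 - 6 = -2)
K(Y) = -7/2 (K(Y) = -3 + 1/(-2) = -3 - 1/2 = -7/2)
(t(-41) - 5392)/K(48) + 2078/(11033 - 1*(-24546)) = ((-9 - 41) - 5392)/(-7/2) + 2078/(11033 - 1*(-24546)) = (-50 - 5392)*(-2/7) + 2078/(11033 + 24546) = -5442*(-2/7) + 2078/35579 = 10884/7 + 2078*(1/35579) = 10884/7 + 2078/35579 = 387256382/249053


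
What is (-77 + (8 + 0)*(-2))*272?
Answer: -25296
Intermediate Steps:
(-77 + (8 + 0)*(-2))*272 = (-77 + 8*(-2))*272 = (-77 - 16)*272 = -93*272 = -25296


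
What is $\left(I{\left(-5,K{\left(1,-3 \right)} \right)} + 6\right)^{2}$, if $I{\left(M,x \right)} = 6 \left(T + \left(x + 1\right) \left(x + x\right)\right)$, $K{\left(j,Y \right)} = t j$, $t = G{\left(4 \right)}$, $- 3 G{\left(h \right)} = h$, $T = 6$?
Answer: $\frac{20164}{9} \approx 2240.4$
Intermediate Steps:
$G{\left(h \right)} = - \frac{h}{3}$
$t = - \frac{4}{3}$ ($t = \left(- \frac{1}{3}\right) 4 = - \frac{4}{3} \approx -1.3333$)
$K{\left(j,Y \right)} = - \frac{4 j}{3}$
$I{\left(M,x \right)} = 36 + 12 x \left(1 + x\right)$ ($I{\left(M,x \right)} = 6 \left(6 + \left(x + 1\right) \left(x + x\right)\right) = 6 \left(6 + \left(1 + x\right) 2 x\right) = 6 \left(6 + 2 x \left(1 + x\right)\right) = 36 + 12 x \left(1 + x\right)$)
$\left(I{\left(-5,K{\left(1,-3 \right)} \right)} + 6\right)^{2} = \left(\left(36 + 12 \left(\left(- \frac{4}{3}\right) 1\right) + 12 \left(\left(- \frac{4}{3}\right) 1\right)^{2}\right) + 6\right)^{2} = \left(\left(36 + 12 \left(- \frac{4}{3}\right) + 12 \left(- \frac{4}{3}\right)^{2}\right) + 6\right)^{2} = \left(\left(36 - 16 + 12 \cdot \frac{16}{9}\right) + 6\right)^{2} = \left(\left(36 - 16 + \frac{64}{3}\right) + 6\right)^{2} = \left(\frac{124}{3} + 6\right)^{2} = \left(\frac{142}{3}\right)^{2} = \frac{20164}{9}$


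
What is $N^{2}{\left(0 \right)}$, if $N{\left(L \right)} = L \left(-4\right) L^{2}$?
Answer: $0$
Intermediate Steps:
$N{\left(L \right)} = - 4 L^{3}$ ($N{\left(L \right)} = - 4 L L^{2} = - 4 L^{3}$)
$N^{2}{\left(0 \right)} = \left(- 4 \cdot 0^{3}\right)^{2} = \left(\left(-4\right) 0\right)^{2} = 0^{2} = 0$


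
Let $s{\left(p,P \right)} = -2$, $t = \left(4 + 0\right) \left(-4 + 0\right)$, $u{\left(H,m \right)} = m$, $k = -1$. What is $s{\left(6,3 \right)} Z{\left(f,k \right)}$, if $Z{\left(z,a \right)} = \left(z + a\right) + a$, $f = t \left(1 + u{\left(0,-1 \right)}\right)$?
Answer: $4$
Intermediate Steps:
$t = -16$ ($t = 4 \left(-4\right) = -16$)
$f = 0$ ($f = - 16 \left(1 - 1\right) = \left(-16\right) 0 = 0$)
$Z{\left(z,a \right)} = z + 2 a$ ($Z{\left(z,a \right)} = \left(a + z\right) + a = z + 2 a$)
$s{\left(6,3 \right)} Z{\left(f,k \right)} = - 2 \left(0 + 2 \left(-1\right)\right) = - 2 \left(0 - 2\right) = \left(-2\right) \left(-2\right) = 4$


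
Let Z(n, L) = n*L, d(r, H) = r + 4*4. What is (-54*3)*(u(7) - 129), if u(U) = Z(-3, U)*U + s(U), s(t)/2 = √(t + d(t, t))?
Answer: 44712 - 324*√30 ≈ 42937.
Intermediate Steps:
d(r, H) = 16 + r (d(r, H) = r + 16 = 16 + r)
s(t) = 2*√(16 + 2*t) (s(t) = 2*√(t + (16 + t)) = 2*√(16 + 2*t))
Z(n, L) = L*n
u(U) = -3*U² + 2*√(16 + 2*U) (u(U) = (U*(-3))*U + 2*√(16 + 2*U) = (-3*U)*U + 2*√(16 + 2*U) = -3*U² + 2*√(16 + 2*U))
(-54*3)*(u(7) - 129) = (-54*3)*((-3*7² + 2*√(16 + 2*7)) - 129) = -162*((-3*49 + 2*√(16 + 14)) - 129) = -162*((-147 + 2*√30) - 129) = -162*(-276 + 2*√30) = 44712 - 324*√30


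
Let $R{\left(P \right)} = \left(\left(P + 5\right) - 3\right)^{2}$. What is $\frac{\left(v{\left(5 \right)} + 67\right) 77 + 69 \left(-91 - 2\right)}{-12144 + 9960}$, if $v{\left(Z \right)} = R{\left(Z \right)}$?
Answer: $- \frac{2515}{2184} \approx -1.1516$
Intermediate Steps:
$R{\left(P \right)} = \left(2 + P\right)^{2}$ ($R{\left(P \right)} = \left(\left(5 + P\right) - 3\right)^{2} = \left(2 + P\right)^{2}$)
$v{\left(Z \right)} = \left(2 + Z\right)^{2}$
$\frac{\left(v{\left(5 \right)} + 67\right) 77 + 69 \left(-91 - 2\right)}{-12144 + 9960} = \frac{\left(\left(2 + 5\right)^{2} + 67\right) 77 + 69 \left(-91 - 2\right)}{-12144 + 9960} = \frac{\left(7^{2} + 67\right) 77 + 69 \left(-93\right)}{-2184} = \left(\left(49 + 67\right) 77 - 6417\right) \left(- \frac{1}{2184}\right) = \left(116 \cdot 77 - 6417\right) \left(- \frac{1}{2184}\right) = \left(8932 - 6417\right) \left(- \frac{1}{2184}\right) = 2515 \left(- \frac{1}{2184}\right) = - \frac{2515}{2184}$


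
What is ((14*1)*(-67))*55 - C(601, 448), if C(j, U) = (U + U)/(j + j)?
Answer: -31006038/601 ≈ -51591.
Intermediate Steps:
C(j, U) = U/j (C(j, U) = (2*U)/((2*j)) = (2*U)*(1/(2*j)) = U/j)
((14*1)*(-67))*55 - C(601, 448) = ((14*1)*(-67))*55 - 448/601 = (14*(-67))*55 - 448/601 = -938*55 - 1*448/601 = -51590 - 448/601 = -31006038/601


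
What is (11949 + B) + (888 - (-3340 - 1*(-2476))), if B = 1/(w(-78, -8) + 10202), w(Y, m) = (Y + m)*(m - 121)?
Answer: 291776497/21296 ≈ 13701.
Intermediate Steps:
w(Y, m) = (-121 + m)*(Y + m) (w(Y, m) = (Y + m)*(-121 + m) = (-121 + m)*(Y + m))
B = 1/21296 (B = 1/(((-8)² - 121*(-78) - 121*(-8) - 78*(-8)) + 10202) = 1/((64 + 9438 + 968 + 624) + 10202) = 1/(11094 + 10202) = 1/21296 ≈ 4.6957e-5)
(11949 + B) + (888 - (-3340 - 1*(-2476))) = (11949 + 1/21296) + (888 - (-3340 - 1*(-2476))) = 254465905/21296 + (888 - (-3340 + 2476)) = 254465905/21296 + (888 - 1*(-864)) = 254465905/21296 + (888 + 864) = 254465905/21296 + 1752 = 291776497/21296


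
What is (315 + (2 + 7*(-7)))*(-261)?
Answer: -69948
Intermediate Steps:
(315 + (2 + 7*(-7)))*(-261) = (315 + (2 - 49))*(-261) = (315 - 47)*(-261) = 268*(-261) = -69948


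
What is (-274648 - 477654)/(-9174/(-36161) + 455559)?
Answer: -27203992622/16473478173 ≈ -1.6514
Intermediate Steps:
(-274648 - 477654)/(-9174/(-36161) + 455559) = -752302/(-9174*(-1/36161) + 455559) = -752302/(9174/36161 + 455559) = -752302/16473478173/36161 = -752302*36161/16473478173 = -27203992622/16473478173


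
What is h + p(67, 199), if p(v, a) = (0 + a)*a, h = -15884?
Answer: 23717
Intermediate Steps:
p(v, a) = a² (p(v, a) = a*a = a²)
h + p(67, 199) = -15884 + 199² = -15884 + 39601 = 23717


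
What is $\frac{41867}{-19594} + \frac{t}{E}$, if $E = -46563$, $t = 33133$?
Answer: $- \frac{152862419}{53667966} \approx -2.8483$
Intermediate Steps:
$\frac{41867}{-19594} + \frac{t}{E} = \frac{41867}{-19594} + \frac{33133}{-46563} = 41867 \left(- \frac{1}{19594}\right) + 33133 \left(- \frac{1}{46563}\right) = - \frac{41867}{19594} - \frac{1949}{2739} = - \frac{152862419}{53667966}$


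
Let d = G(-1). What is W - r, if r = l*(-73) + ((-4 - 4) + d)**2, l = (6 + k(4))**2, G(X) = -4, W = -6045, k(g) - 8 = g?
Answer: 17463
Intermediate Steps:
k(g) = 8 + g
l = 324 (l = (6 + (8 + 4))**2 = (6 + 12)**2 = 18**2 = 324)
d = -4
r = -23508 (r = 324*(-73) + ((-4 - 4) - 4)**2 = -23652 + (-8 - 4)**2 = -23652 + (-12)**2 = -23652 + 144 = -23508)
W - r = -6045 - 1*(-23508) = -6045 + 23508 = 17463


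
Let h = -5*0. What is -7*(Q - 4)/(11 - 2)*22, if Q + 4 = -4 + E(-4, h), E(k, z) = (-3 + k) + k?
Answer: 3542/9 ≈ 393.56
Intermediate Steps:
h = 0
E(k, z) = -3 + 2*k
Q = -19 (Q = -4 + (-4 + (-3 + 2*(-4))) = -4 + (-4 + (-3 - 8)) = -4 + (-4 - 11) = -4 - 15 = -19)
-7*(Q - 4)/(11 - 2)*22 = -7*(-19 - 4)/(11 - 2)*22 = -(-161)/9*22 = -7*(-23/9)*22 = (161/9)*22 = 3542/9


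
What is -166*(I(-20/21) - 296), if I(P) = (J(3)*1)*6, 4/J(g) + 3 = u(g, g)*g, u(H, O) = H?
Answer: 48472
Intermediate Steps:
J(g) = 4/(-3 + g²) (J(g) = 4/(-3 + g*g) = 4/(-3 + g²))
I(P) = 4 (I(P) = ((4/(-3 + 3²))*1)*6 = ((4/(-3 + 9))*1)*6 = ((4/6)*1)*6 = ((4*(⅙))*1)*6 = ((⅔)*1)*6 = (⅔)*6 = 4)
-166*(I(-20/21) - 296) = -166*(4 - 296) = -166*(-292) = 48472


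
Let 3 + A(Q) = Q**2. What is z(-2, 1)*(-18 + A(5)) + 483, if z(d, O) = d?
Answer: 475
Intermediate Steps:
A(Q) = -3 + Q**2
z(-2, 1)*(-18 + A(5)) + 483 = -2*(-18 + (-3 + 5**2)) + 483 = -2*(-18 + (-3 + 25)) + 483 = -2*(-18 + 22) + 483 = -2*4 + 483 = -8 + 483 = 475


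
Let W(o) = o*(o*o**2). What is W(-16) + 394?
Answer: 65930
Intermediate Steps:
W(o) = o**4 (W(o) = o*o**3 = o**4)
W(-16) + 394 = (-16)**4 + 394 = 65536 + 394 = 65930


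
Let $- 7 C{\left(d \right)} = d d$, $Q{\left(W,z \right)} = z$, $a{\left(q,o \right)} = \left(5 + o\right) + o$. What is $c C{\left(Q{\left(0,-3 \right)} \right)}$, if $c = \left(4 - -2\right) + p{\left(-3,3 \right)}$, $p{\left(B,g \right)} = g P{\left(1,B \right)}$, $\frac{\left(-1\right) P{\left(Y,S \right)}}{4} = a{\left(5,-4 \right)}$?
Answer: $-54$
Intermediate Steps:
$a{\left(q,o \right)} = 5 + 2 o$
$P{\left(Y,S \right)} = 12$ ($P{\left(Y,S \right)} = - 4 \left(5 + 2 \left(-4\right)\right) = - 4 \left(5 - 8\right) = \left(-4\right) \left(-3\right) = 12$)
$p{\left(B,g \right)} = 12 g$ ($p{\left(B,g \right)} = g 12 = 12 g$)
$C{\left(d \right)} = - \frac{d^{2}}{7}$ ($C{\left(d \right)} = - \frac{d d}{7} = - \frac{d^{2}}{7}$)
$c = 42$ ($c = \left(4 - -2\right) + 12 \cdot 3 = \left(4 + 2\right) + 36 = 6 + 36 = 42$)
$c C{\left(Q{\left(0,-3 \right)} \right)} = 42 \left(- \frac{\left(-3\right)^{2}}{7}\right) = 42 \left(\left(- \frac{1}{7}\right) 9\right) = 42 \left(- \frac{9}{7}\right) = -54$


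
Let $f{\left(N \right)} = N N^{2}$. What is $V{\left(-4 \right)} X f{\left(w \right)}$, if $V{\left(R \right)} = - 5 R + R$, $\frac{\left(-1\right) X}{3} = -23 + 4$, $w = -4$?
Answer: $-58368$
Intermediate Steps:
$f{\left(N \right)} = N^{3}$
$X = 57$ ($X = - 3 \left(-23 + 4\right) = \left(-3\right) \left(-19\right) = 57$)
$V{\left(R \right)} = - 4 R$
$V{\left(-4 \right)} X f{\left(w \right)} = \left(-4\right) \left(-4\right) 57 \left(-4\right)^{3} = 16 \cdot 57 \left(-64\right) = 912 \left(-64\right) = -58368$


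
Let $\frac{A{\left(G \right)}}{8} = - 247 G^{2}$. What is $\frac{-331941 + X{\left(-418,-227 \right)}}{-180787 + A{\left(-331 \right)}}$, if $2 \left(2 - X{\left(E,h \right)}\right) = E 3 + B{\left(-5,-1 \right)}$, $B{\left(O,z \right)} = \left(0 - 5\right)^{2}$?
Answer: $\frac{220883}{144448882} \approx 0.0015291$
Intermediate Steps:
$A{\left(G \right)} = - 1976 G^{2}$ ($A{\left(G \right)} = 8 \left(- 247 G^{2}\right) = - 1976 G^{2}$)
$B{\left(O,z \right)} = 25$ ($B{\left(O,z \right)} = \left(-5\right)^{2} = 25$)
$X{\left(E,h \right)} = - \frac{21}{2} - \frac{3 E}{2}$ ($X{\left(E,h \right)} = 2 - \frac{E 3 + 25}{2} = 2 - \frac{3 E + 25}{2} = 2 - \frac{25 + 3 E}{2} = 2 - \left(\frac{25}{2} + \frac{3 E}{2}\right) = - \frac{21}{2} - \frac{3 E}{2}$)
$\frac{-331941 + X{\left(-418,-227 \right)}}{-180787 + A{\left(-331 \right)}} = \frac{-331941 - - \frac{1233}{2}}{-180787 - 1976 \left(-331\right)^{2}} = \frac{-331941 + \left(- \frac{21}{2} + 627\right)}{-180787 - 216492536} = \frac{-331941 + \frac{1233}{2}}{-180787 - 216492536} = - \frac{662649}{2 \left(-216673323\right)} = \left(- \frac{662649}{2}\right) \left(- \frac{1}{216673323}\right) = \frac{220883}{144448882}$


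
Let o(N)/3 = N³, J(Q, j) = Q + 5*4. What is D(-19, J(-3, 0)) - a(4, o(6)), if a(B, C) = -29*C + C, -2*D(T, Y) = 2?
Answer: 18143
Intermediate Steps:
J(Q, j) = 20 + Q (J(Q, j) = Q + 20 = 20 + Q)
D(T, Y) = -1 (D(T, Y) = -½*2 = -1)
o(N) = 3*N³
a(B, C) = -28*C
D(-19, J(-3, 0)) - a(4, o(6)) = -1 - (-28)*3*6³ = -1 - (-28)*3*216 = -1 - (-28)*648 = -1 - 1*(-18144) = -1 + 18144 = 18143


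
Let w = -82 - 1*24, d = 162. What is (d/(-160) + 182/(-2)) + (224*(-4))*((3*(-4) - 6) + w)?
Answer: 8880959/80 ≈ 1.1101e+5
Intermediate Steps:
w = -106 (w = -82 - 24 = -106)
(d/(-160) + 182/(-2)) + (224*(-4))*((3*(-4) - 6) + w) = (162/(-160) + 182/(-2)) + (224*(-4))*((3*(-4) - 6) - 106) = (162*(-1/160) + 182*(-½)) - 896*((-12 - 6) - 106) = (-81/80 - 91) - 896*(-18 - 106) = -7361/80 - 896*(-124) = -7361/80 + 111104 = 8880959/80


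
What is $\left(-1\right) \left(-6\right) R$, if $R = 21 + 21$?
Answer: $252$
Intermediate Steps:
$R = 42$
$\left(-1\right) \left(-6\right) R = \left(-1\right) \left(-6\right) 42 = 6 \cdot 42 = 252$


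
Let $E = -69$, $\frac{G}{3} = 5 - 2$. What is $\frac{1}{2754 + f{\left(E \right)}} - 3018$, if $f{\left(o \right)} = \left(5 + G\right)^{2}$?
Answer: $- \frac{8903099}{2950} \approx -3018.0$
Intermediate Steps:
$G = 9$ ($G = 3 \left(5 - 2\right) = 3 \cdot 3 = 9$)
$f{\left(o \right)} = 196$ ($f{\left(o \right)} = \left(5 + 9\right)^{2} = 14^{2} = 196$)
$\frac{1}{2754 + f{\left(E \right)}} - 3018 = \frac{1}{2754 + 196} - 3018 = \frac{1}{2950} - 3018 = - \frac{8903099}{2950}$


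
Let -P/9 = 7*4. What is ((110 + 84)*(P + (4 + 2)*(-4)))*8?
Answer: -428352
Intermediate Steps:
P = -252 (P = -63*4 = -9*28 = -252)
((110 + 84)*(P + (4 + 2)*(-4)))*8 = ((110 + 84)*(-252 + (4 + 2)*(-4)))*8 = (194*(-252 + 6*(-4)))*8 = (194*(-252 - 24))*8 = (194*(-276))*8 = -53544*8 = -428352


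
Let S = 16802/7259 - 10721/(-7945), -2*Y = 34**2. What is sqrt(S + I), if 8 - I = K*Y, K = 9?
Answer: sqrt(353906353091837105)/8238965 ≈ 72.206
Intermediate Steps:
Y = -578 (Y = -1/2*34**2 = -1/2*1156 = -578)
I = 5210 (I = 8 - 9*(-578) = 8 - 1*(-5202) = 8 + 5202 = 5210)
S = 30187947/8238965 (S = 16802*(1/7259) - 10721*(-1/7945) = 16802/7259 + 10721/7945 = 30187947/8238965 ≈ 3.6640)
sqrt(S + I) = sqrt(30187947/8238965 + 5210) = sqrt(42955195597/8238965) = sqrt(353906353091837105)/8238965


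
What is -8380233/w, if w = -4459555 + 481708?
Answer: 931137/441983 ≈ 2.1067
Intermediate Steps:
w = -3977847
-8380233/w = -8380233/(-3977847) = -8380233*(-1/3977847) = 931137/441983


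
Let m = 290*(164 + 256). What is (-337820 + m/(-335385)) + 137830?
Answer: -154192570/771 ≈ -1.9999e+5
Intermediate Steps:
m = 121800 (m = 290*420 = 121800)
(-337820 + m/(-335385)) + 137830 = (-337820 + 121800/(-335385)) + 137830 = (-337820 + 121800*(-1/335385)) + 137830 = (-337820 - 280/771) + 137830 = -260459500/771 + 137830 = -154192570/771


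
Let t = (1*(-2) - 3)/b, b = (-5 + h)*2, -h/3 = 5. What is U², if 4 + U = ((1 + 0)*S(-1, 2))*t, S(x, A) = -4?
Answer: 81/4 ≈ 20.250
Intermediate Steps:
h = -15 (h = -3*5 = -15)
b = -40 (b = (-5 - 15)*2 = -20*2 = -40)
t = ⅛ (t = (1*(-2) - 3)/(-40) = (-2 - 3)*(-1/40) = -5*(-1/40) = ⅛ ≈ 0.12500)
U = -9/2 (U = -4 + ((1 + 0)*(-4))*(⅛) = -4 + (1*(-4))*(⅛) = -4 - 4*⅛ = -4 - ½ = -9/2 ≈ -4.5000)
U² = (-9/2)² = 81/4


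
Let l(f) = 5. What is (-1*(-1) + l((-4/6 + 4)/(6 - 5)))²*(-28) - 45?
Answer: -1053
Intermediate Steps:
(-1*(-1) + l((-4/6 + 4)/(6 - 5)))²*(-28) - 45 = (-1*(-1) + 5)²*(-28) - 45 = (1 + 5)²*(-28) - 45 = 6²*(-28) - 45 = 36*(-28) - 45 = -1008 - 45 = -1053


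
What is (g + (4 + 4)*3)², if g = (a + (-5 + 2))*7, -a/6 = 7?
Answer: 84681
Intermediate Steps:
a = -42 (a = -6*7 = -42)
g = -315 (g = (-42 + (-5 + 2))*7 = (-42 - 3)*7 = -45*7 = -315)
(g + (4 + 4)*3)² = (-315 + (4 + 4)*3)² = (-315 + 8*3)² = (-315 + 24)² = (-291)² = 84681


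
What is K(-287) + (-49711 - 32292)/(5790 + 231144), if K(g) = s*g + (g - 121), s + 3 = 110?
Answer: -7372757281/236934 ≈ -31117.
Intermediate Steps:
s = 107 (s = -3 + 110 = 107)
K(g) = -121 + 108*g (K(g) = 107*g + (g - 121) = 107*g + (-121 + g) = -121 + 108*g)
K(-287) + (-49711 - 32292)/(5790 + 231144) = (-121 + 108*(-287)) + (-49711 - 32292)/(5790 + 231144) = (-121 - 30996) - 82003/236934 = -31117 - 82003*1/236934 = -31117 - 82003/236934 = -7372757281/236934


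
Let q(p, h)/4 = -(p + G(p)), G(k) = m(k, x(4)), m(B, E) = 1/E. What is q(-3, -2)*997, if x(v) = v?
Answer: 10967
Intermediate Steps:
G(k) = 1/4
q(p, h) = -1 - 4*p (q(p, h) = 4*(-(p + 1/4)) = 4*(-(1/4 + p)) = 4*(-1/4 - p) = -1 - 4*p)
q(-3, -2)*997 = (-1 - 4*(-3))*997 = (-1 + 12)*997 = 11*997 = 10967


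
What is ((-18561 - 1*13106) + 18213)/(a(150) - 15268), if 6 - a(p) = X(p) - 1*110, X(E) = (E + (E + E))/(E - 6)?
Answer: 3472/3911 ≈ 0.88775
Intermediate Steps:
X(E) = 3*E/(-6 + E) (X(E) = (E + 2*E)/(-6 + E) = (3*E)/(-6 + E) = 3*E/(-6 + E))
a(p) = 116 - 3*p/(-6 + p) (a(p) = 6 - (3*p/(-6 + p) - 1*110) = 6 - (3*p/(-6 + p) - 110) = 6 - (-110 + 3*p/(-6 + p)) = 6 + (110 - 3*p/(-6 + p)) = 116 - 3*p/(-6 + p))
((-18561 - 1*13106) + 18213)/(a(150) - 15268) = ((-18561 - 1*13106) + 18213)/((-696 + 113*150)/(-6 + 150) - 15268) = ((-18561 - 13106) + 18213)/((-696 + 16950)/144 - 15268) = (-31667 + 18213)/((1/144)*16254 - 15268) = -13454/(903/8 - 15268) = -13454/(-121241/8) = -13454*(-8/121241) = 3472/3911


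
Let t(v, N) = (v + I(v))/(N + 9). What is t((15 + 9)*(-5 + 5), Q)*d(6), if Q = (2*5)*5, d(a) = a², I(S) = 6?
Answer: 216/59 ≈ 3.6610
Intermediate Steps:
Q = 50 (Q = 10*5 = 50)
t(v, N) = (6 + v)/(9 + N) (t(v, N) = (v + 6)/(N + 9) = (6 + v)/(9 + N))
t((15 + 9)*(-5 + 5), Q)*d(6) = ((6 + (15 + 9)*(-5 + 5))/(9 + 50))*6² = ((6 + 24*0)/59)*36 = ((6 + 0)/59)*36 = ((1/59)*6)*36 = (6/59)*36 = 216/59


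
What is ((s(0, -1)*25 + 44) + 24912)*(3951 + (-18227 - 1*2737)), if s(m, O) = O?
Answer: -424151103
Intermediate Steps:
((s(0, -1)*25 + 44) + 24912)*(3951 + (-18227 - 1*2737)) = ((-1*25 + 44) + 24912)*(3951 + (-18227 - 1*2737)) = ((-25 + 44) + 24912)*(3951 + (-18227 - 2737)) = (19 + 24912)*(3951 - 20964) = 24931*(-17013) = -424151103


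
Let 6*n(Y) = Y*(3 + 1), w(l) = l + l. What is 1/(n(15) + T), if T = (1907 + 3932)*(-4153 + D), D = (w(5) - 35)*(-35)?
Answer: -1/19140232 ≈ -5.2246e-8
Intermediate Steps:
w(l) = 2*l
D = 875 (D = (2*5 - 35)*(-35) = (10 - 35)*(-35) = -25*(-35) = 875)
n(Y) = 2*Y/3 (n(Y) = (Y*(3 + 1))/6 = (Y*4)/6 = (4*Y)/6 = 2*Y/3)
T = -19140242 (T = (1907 + 3932)*(-4153 + 875) = 5839*(-3278) = -19140242)
1/(n(15) + T) = 1/((⅔)*15 - 19140242) = 1/(10 - 19140242) = 1/(-19140232) = -1/19140232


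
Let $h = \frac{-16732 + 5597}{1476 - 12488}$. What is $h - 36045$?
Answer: $- \frac{396916405}{11012} \approx -36044.0$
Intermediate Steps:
$h = \frac{11135}{11012}$ ($h = - \frac{11135}{-11012} = \left(-11135\right) \left(- \frac{1}{11012}\right) = \frac{11135}{11012} \approx 1.0112$)
$h - 36045 = \frac{11135}{11012} - 36045 = - \frac{396916405}{11012}$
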